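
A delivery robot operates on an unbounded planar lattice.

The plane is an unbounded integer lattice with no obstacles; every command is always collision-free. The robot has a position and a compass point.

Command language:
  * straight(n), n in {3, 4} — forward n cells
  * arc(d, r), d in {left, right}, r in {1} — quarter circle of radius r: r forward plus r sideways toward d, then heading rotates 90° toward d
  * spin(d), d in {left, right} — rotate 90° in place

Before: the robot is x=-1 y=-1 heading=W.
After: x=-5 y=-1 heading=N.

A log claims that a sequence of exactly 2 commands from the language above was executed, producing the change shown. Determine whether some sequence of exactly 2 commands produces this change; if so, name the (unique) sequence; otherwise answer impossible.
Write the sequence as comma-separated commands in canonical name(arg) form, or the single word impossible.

key: order matters: swapping straight(4) and spin(right) lands elsewhere
from: x=-1 y=-1 heading=W
[1] after straight(4): x=-5 y=-1 heading=W
[2] after spin(right): x=-5 y=-1 heading=N
all 36 alternatives checked — unique.

straight(4), spin(right)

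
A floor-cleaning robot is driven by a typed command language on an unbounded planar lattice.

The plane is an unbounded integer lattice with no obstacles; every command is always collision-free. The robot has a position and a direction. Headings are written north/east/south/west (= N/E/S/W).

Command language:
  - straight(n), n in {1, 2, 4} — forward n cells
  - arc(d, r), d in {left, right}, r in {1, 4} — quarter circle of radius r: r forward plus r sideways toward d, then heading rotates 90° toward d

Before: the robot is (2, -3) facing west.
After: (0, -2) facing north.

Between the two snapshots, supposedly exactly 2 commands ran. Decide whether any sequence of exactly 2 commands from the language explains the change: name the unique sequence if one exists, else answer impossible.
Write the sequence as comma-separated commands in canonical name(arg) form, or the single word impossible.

key: position moved to (0,-2) AND the heading swung to N — translation plus rotation needed
initial: (2, -3) facing west
1. straight(1) → (1, -3) facing west
2. arc(right, 1) → (0, -2) facing north
no other 2-command option fits: unique.

straight(1), arc(right, 1)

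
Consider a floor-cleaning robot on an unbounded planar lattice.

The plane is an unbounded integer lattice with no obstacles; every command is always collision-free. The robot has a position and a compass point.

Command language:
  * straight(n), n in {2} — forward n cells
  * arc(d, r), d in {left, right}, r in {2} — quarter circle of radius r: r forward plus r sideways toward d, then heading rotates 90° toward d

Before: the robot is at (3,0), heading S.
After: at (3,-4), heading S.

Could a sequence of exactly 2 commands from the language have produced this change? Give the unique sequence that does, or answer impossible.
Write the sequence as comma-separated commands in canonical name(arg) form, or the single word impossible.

key: still facing S at the end — nothing in the sequence rotates
start: at (3,0), heading S
step 1 (straight(2)): at (3,-2), heading S
step 2 (straight(2)): at (3,-4), heading S
no other 2-command option fits: unique.

straight(2), straight(2)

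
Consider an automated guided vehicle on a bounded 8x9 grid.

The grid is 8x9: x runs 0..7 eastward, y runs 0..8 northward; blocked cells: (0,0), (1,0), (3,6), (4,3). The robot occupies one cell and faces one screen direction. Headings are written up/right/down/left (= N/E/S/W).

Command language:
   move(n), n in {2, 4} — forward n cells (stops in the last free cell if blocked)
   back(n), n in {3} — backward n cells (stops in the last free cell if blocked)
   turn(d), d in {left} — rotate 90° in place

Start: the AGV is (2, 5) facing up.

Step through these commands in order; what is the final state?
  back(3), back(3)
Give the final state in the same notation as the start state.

(2, 0) facing up

from: (2, 5) facing up
t=1 back(3) ⇒ (2, 2) facing up
t=2 back(3) ⇒ (2, 0) facing up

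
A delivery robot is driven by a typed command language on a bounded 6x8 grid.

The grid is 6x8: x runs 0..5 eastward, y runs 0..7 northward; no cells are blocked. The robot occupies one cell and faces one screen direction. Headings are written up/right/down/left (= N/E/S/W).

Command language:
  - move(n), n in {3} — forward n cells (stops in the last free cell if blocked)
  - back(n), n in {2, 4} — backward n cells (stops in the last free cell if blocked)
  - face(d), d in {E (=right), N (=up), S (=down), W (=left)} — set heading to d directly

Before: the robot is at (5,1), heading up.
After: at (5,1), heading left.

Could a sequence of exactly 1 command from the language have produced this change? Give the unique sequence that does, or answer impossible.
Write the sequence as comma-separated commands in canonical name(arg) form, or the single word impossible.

face(W)

key: (5,1) unchanged — the single command moves nothing
initial: at (5,1), heading up
t=1 face(W) ⇒ at (5,1), heading left
no other 1-command option fits: unique.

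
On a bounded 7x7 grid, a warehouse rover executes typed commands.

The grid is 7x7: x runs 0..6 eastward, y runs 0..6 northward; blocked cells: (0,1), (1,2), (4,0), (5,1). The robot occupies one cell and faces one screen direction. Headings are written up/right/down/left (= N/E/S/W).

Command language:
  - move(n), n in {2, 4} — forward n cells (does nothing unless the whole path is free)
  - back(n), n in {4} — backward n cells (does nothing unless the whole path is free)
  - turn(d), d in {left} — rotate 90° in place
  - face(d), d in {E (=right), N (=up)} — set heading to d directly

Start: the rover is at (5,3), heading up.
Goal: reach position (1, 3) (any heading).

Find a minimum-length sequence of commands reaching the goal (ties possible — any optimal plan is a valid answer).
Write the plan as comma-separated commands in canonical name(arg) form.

from: at (5,3), heading up
1. face(E) → at (5,3), heading right
2. back(4) → at (1,3), heading right
shorter routes all fall short; 2 is best.

face(E), back(4)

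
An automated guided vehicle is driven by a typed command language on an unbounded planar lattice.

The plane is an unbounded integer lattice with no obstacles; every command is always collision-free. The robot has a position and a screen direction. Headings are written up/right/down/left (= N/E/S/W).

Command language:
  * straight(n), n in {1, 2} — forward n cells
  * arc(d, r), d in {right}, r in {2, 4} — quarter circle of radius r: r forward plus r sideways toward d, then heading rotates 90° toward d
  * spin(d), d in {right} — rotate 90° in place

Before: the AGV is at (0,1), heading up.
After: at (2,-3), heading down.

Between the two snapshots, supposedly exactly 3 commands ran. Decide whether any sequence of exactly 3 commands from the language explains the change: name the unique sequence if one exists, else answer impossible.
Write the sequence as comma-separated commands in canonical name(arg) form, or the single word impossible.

spin(right), arc(right, 2), straight(2)

key: position moved to (2,-3) AND the heading swung to S — translation plus rotation needed
initial: at (0,1), heading up
t=1 spin(right) ⇒ at (0,1), heading right
t=2 arc(right, 2) ⇒ at (2,-1), heading down
t=3 straight(2) ⇒ at (2,-3), heading down
all 125 alternatives checked — unique.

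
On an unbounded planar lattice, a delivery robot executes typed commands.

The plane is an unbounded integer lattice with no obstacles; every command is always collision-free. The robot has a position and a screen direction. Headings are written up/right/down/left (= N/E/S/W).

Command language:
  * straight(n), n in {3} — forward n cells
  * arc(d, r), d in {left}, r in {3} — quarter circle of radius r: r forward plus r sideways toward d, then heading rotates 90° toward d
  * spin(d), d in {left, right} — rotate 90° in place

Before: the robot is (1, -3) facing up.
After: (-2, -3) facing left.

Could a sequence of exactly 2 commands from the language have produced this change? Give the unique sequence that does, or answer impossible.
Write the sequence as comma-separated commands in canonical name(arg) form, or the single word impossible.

key: position moved to (-2,-3) AND the heading swung to W — translation plus rotation needed
begin: (1, -3) facing up
[1] after spin(left): (1, -3) facing left
[2] after straight(3): (-2, -3) facing left
all 16 alternatives checked — unique.

spin(left), straight(3)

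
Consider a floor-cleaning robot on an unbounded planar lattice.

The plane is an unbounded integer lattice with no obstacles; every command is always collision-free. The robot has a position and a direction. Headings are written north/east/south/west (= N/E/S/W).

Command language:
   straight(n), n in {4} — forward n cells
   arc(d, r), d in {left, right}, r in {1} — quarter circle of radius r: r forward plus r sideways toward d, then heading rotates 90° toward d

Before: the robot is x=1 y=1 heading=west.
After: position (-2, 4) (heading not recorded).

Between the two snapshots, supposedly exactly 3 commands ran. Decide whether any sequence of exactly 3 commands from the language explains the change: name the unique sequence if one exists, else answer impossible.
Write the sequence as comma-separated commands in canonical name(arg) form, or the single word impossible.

arc(right, 1), arc(left, 1), arc(right, 1)

from: x=1 y=1 heading=west
t=1 arc(right, 1) ⇒ x=0 y=2 heading=north
t=2 arc(left, 1) ⇒ x=-1 y=3 heading=west
t=3 arc(right, 1) ⇒ x=-2 y=4 heading=north
uniquely the one of 27 3-step routes that fits.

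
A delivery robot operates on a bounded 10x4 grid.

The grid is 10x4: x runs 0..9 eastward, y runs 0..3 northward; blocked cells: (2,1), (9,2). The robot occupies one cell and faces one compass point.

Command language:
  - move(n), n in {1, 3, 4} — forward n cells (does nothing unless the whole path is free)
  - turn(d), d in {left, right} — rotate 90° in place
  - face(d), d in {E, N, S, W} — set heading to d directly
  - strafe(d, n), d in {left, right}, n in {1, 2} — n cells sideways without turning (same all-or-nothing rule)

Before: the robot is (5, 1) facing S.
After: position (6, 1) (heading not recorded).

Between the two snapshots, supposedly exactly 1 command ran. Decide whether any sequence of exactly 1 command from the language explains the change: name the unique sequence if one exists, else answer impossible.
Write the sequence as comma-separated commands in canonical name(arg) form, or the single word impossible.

strafe(left, 1)

start: (5, 1) facing S
1. strafe(left, 1) → (6, 1) facing S
uniquely the one of 13 1-step routes that fits.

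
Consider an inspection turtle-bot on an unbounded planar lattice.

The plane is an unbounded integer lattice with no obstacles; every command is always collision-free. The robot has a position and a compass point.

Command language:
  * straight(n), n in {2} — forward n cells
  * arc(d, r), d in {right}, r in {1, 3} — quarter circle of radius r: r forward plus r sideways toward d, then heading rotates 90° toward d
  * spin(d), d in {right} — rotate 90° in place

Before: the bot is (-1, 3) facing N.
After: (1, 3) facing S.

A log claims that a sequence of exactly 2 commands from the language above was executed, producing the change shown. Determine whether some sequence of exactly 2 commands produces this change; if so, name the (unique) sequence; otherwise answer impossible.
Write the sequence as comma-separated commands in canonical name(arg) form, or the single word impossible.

key: cell and facing (now S) both changed — the 2 commands mix motion and turning
start: (-1, 3) facing N
t=1 arc(right, 1) ⇒ (0, 4) facing E
t=2 arc(right, 1) ⇒ (1, 3) facing S
all 16 alternatives checked — unique.

arc(right, 1), arc(right, 1)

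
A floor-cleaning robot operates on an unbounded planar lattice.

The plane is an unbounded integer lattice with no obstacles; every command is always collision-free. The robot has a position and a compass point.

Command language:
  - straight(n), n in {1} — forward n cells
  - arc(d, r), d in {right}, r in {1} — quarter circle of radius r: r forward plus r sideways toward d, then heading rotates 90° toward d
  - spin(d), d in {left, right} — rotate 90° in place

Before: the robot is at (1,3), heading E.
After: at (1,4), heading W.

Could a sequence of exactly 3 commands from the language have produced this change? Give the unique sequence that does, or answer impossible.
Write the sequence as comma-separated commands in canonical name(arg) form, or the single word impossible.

spin(left), straight(1), spin(left)

key: cell and facing (now W) both changed — the 3 commands mix motion and turning
start: at (1,3), heading E
step 1 (spin(left)): at (1,3), heading N
step 2 (straight(1)): at (1,4), heading N
step 3 (spin(left)): at (1,4), heading W
no rival 3-sequence matches.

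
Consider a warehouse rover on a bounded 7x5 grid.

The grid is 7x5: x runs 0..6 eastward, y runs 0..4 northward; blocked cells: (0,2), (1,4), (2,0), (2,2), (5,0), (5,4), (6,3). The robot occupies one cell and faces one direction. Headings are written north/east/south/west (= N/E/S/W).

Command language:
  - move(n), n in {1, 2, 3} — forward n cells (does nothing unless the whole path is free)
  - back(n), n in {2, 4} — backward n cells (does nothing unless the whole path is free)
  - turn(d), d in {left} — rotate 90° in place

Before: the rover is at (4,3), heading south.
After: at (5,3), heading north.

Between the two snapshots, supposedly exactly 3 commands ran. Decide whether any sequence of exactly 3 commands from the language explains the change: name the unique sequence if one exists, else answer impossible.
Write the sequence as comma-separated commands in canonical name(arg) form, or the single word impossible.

key: cell and facing (now N) both changed — the 3 commands mix motion and turning
start: at (4,3), heading south
[1] after turn(left): at (4,3), heading east
[2] after move(1): at (5,3), heading east
[3] after turn(left): at (5,3), heading north
no other 3-command option fits: unique.

turn(left), move(1), turn(left)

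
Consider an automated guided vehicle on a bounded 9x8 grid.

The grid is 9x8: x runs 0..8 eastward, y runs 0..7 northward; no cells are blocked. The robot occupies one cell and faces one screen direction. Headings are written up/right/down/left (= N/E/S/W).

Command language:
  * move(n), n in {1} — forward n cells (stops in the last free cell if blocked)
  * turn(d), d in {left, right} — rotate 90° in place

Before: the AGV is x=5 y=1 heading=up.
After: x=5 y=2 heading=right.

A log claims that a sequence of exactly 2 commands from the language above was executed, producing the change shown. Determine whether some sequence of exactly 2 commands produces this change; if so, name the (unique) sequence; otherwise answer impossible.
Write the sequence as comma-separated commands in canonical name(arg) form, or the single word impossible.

key: order matters: swapping move(1) and turn(right) lands elsewhere
begin: x=5 y=1 heading=up
[1] after move(1): x=5 y=2 heading=up
[2] after turn(right): x=5 y=2 heading=right
no rival 2-sequence matches.

move(1), turn(right)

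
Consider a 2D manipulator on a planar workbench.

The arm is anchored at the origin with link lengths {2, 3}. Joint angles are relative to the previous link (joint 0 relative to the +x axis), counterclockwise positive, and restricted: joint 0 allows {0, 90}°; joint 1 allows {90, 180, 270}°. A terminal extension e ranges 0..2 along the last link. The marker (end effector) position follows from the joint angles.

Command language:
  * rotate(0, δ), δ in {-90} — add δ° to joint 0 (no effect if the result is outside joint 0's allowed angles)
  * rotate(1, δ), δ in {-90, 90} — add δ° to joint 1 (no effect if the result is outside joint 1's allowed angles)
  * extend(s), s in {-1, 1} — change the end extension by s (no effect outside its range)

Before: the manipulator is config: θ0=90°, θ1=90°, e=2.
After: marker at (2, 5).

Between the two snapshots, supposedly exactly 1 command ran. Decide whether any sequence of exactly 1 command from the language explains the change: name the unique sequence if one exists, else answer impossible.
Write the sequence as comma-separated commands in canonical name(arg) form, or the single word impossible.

initial: config: θ0=90°, θ1=90°, e=2
1. rotate(0, -90) → config: θ0=0°, θ1=90°, e=2
uniquely the one of 5 1-step routes that fits.

rotate(0, -90)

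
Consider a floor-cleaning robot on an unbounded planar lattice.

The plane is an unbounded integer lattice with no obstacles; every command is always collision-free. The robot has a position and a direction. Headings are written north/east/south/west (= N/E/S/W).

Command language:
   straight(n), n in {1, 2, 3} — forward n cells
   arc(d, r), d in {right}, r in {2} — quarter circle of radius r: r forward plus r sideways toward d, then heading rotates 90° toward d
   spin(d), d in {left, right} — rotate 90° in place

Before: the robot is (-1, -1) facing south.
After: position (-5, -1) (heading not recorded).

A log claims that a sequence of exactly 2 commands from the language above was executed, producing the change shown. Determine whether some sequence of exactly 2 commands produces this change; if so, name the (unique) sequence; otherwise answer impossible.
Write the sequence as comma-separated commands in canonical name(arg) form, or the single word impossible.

arc(right, 2), arc(right, 2)

begin: (-1, -1) facing south
[1] after arc(right, 2): (-3, -3) facing west
[2] after arc(right, 2): (-5, -1) facing north
uniquely the one of 36 2-step routes that fits.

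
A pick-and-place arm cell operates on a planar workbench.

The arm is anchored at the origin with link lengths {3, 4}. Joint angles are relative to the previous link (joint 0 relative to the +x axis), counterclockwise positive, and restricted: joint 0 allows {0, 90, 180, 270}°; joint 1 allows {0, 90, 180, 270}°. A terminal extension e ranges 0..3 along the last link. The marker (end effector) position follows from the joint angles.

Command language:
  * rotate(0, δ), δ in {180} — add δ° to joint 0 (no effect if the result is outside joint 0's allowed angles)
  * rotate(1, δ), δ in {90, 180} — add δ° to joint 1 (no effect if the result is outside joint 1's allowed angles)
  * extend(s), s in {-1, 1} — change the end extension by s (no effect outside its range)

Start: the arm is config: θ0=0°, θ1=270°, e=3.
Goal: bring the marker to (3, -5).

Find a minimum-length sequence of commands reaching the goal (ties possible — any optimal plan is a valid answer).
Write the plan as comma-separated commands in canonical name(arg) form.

start: config: θ0=0°, θ1=270°, e=3
[1] after extend(-1): config: θ0=0°, θ1=270°, e=2
[2] after extend(-1): config: θ0=0°, θ1=270°, e=1
no 1-step plan works, so 2 is optimal.

extend(-1), extend(-1)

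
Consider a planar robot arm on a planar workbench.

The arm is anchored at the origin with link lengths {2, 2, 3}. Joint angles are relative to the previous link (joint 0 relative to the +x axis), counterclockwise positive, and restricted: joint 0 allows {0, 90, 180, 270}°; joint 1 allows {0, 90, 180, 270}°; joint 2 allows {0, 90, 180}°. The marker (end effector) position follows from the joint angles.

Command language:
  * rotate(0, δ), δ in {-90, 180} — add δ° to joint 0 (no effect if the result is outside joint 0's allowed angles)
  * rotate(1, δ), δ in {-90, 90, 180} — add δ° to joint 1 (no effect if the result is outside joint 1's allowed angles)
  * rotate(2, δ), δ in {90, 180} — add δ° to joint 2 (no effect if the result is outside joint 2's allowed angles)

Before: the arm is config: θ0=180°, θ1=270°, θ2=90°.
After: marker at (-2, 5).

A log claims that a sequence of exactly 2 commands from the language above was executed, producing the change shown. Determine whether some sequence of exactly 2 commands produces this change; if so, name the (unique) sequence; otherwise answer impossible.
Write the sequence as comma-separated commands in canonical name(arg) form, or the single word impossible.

rotate(2, 90), rotate(2, 180)

key: running rotate(2, 180) before rotate(2, 90) would end elsewhere — order is forced
initial: config: θ0=180°, θ1=270°, θ2=90°
1. rotate(2, 90) → config: θ0=180°, θ1=270°, θ2=180°
2. rotate(2, 180) → config: θ0=180°, θ1=270°, θ2=0°
uniquely the one of 49 2-step routes that fits.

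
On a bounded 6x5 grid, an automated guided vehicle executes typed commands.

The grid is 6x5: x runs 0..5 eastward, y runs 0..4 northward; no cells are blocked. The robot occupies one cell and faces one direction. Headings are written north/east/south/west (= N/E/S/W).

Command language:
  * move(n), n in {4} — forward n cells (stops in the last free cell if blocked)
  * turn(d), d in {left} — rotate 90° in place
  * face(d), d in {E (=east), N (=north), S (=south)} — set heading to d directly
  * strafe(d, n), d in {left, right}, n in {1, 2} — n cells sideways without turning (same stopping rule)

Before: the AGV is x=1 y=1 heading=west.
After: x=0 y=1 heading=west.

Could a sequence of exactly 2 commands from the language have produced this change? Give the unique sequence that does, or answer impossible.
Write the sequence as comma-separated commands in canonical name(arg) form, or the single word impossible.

key: the first move(4) runs into the grid edge before its full distance
begin: x=1 y=1 heading=west
1. move(4) → x=0 y=1 heading=west
2. move(4) → x=0 y=1 heading=west
all 81 alternatives checked — unique.

move(4), move(4)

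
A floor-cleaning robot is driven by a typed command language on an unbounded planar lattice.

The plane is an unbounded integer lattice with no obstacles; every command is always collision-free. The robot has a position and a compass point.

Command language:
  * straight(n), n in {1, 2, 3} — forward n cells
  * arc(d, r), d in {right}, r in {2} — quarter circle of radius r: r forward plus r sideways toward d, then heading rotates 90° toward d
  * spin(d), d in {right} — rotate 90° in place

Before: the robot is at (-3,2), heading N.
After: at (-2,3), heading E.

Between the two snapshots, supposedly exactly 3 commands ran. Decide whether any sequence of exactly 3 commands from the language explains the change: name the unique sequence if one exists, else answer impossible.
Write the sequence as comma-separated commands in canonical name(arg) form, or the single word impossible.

key: position moved to (-2,3) AND the heading swung to E — translation plus rotation needed
begin: at (-3,2), heading N
step 1 (straight(1)): at (-3,3), heading N
step 2 (spin(right)): at (-3,3), heading E
step 3 (straight(1)): at (-2,3), heading E
no other 3-command option fits: unique.

straight(1), spin(right), straight(1)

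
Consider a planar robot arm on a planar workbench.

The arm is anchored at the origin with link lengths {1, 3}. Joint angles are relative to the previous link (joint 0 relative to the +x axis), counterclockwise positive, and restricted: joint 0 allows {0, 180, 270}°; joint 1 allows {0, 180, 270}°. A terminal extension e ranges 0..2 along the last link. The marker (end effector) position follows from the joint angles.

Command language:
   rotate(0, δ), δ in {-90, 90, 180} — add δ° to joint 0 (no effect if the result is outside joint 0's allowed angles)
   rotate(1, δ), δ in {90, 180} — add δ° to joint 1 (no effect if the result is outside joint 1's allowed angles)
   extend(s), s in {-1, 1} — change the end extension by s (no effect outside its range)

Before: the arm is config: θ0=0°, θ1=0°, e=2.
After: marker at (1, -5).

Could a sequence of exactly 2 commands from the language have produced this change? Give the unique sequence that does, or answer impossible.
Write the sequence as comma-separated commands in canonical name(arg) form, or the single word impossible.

key: running rotate(1, 90) before rotate(1, 180) would end elsewhere — order is forced
from: config: θ0=0°, θ1=0°, e=2
t=1 rotate(1, 180) ⇒ config: θ0=0°, θ1=180°, e=2
t=2 rotate(1, 90) ⇒ config: θ0=0°, θ1=270°, e=2
uniquely the one of 49 2-step routes that fits.

rotate(1, 180), rotate(1, 90)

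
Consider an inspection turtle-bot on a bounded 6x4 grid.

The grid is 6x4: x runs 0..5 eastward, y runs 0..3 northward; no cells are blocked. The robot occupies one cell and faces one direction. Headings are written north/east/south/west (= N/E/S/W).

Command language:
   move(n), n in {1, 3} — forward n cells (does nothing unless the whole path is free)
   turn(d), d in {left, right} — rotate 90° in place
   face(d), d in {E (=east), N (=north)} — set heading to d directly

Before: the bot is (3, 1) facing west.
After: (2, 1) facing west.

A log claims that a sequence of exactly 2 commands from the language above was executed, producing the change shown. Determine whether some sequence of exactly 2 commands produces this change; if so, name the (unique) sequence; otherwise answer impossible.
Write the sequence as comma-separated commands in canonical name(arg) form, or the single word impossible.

move(1), move(3)

key: heading stays W — no command in the sequence turns
t0: (3, 1) facing west
step 1 (move(1)): (2, 1) facing west
step 2 (move(3)): (2, 1) facing west
no other 2-command option fits: unique.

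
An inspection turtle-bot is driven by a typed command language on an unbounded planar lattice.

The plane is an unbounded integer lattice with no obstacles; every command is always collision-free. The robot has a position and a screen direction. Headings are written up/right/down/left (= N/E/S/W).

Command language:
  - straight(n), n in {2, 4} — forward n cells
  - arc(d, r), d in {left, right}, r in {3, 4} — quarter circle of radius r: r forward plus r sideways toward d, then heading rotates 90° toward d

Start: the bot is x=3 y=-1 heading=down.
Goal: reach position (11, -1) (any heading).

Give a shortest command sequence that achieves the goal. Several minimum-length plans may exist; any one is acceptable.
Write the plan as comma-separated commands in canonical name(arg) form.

begin: x=3 y=-1 heading=down
1. arc(left, 4) → x=7 y=-5 heading=right
2. arc(left, 4) → x=11 y=-1 heading=up
nothing shorter than 2 reaches the goal.

arc(left, 4), arc(left, 4)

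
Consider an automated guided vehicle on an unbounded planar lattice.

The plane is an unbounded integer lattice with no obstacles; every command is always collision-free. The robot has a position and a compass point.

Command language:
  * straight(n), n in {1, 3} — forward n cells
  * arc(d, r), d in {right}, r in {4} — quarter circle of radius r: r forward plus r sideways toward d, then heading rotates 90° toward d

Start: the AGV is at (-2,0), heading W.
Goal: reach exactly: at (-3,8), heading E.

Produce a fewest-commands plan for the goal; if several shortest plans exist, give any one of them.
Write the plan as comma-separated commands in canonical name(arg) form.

begin: at (-2,0), heading W
step 1 (straight(1)): at (-3,0), heading W
step 2 (arc(right, 4)): at (-7,4), heading N
step 3 (arc(right, 4)): at (-3,8), heading E
nothing shorter than 3 reaches the goal.

straight(1), arc(right, 4), arc(right, 4)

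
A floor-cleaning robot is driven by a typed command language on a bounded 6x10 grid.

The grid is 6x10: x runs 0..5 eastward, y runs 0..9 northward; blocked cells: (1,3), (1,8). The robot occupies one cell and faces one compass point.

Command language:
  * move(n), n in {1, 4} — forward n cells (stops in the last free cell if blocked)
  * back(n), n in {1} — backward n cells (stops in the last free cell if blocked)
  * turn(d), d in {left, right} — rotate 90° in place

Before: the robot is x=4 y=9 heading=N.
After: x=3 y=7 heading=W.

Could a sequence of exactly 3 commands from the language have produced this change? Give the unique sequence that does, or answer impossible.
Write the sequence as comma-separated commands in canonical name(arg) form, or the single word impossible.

no 3-step route produces this change.

impossible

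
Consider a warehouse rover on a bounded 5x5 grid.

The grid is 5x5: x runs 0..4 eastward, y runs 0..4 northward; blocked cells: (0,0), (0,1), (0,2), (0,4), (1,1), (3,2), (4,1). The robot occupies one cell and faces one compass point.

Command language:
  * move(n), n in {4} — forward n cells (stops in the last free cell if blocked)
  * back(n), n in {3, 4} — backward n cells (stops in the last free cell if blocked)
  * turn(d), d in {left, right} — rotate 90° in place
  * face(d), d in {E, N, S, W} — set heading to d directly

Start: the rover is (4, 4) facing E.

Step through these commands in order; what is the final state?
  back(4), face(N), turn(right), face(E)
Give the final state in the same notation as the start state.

(1, 4) facing E

from: (4, 4) facing E
1. back(4) → (1, 4) facing E
2. face(N) → (1, 4) facing N
3. turn(right) → (1, 4) facing E
4. face(E) → (1, 4) facing E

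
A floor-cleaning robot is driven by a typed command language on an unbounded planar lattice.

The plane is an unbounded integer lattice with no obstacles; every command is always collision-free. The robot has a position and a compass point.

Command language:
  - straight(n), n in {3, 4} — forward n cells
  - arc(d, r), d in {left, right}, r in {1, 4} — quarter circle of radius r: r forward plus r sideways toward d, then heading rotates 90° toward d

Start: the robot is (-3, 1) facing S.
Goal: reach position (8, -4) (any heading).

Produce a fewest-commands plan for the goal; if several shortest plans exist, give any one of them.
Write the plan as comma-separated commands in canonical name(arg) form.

t0: (-3, 1) facing S
[1] after arc(left, 4): (1, -3) facing E
[2] after straight(3): (4, -3) facing E
[3] after straight(3): (7, -3) facing E
[4] after arc(right, 1): (8, -4) facing S
nothing shorter than 4 reaches the goal.

arc(left, 4), straight(3), straight(3), arc(right, 1)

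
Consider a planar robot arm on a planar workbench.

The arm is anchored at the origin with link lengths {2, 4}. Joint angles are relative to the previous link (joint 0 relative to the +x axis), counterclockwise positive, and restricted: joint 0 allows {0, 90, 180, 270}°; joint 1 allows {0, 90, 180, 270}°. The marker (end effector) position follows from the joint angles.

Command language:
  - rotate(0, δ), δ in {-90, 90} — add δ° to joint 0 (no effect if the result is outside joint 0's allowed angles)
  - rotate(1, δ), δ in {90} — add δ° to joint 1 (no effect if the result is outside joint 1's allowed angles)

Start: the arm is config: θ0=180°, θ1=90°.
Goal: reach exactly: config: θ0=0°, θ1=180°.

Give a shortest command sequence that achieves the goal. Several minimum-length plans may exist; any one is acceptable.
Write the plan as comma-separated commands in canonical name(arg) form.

begin: config: θ0=180°, θ1=90°
1. rotate(0, -90) → config: θ0=90°, θ1=90°
2. rotate(0, -90) → config: θ0=0°, θ1=90°
3. rotate(1, 90) → config: θ0=0°, θ1=180°
no 2-step plan works, so 3 is optimal.

rotate(0, -90), rotate(0, -90), rotate(1, 90)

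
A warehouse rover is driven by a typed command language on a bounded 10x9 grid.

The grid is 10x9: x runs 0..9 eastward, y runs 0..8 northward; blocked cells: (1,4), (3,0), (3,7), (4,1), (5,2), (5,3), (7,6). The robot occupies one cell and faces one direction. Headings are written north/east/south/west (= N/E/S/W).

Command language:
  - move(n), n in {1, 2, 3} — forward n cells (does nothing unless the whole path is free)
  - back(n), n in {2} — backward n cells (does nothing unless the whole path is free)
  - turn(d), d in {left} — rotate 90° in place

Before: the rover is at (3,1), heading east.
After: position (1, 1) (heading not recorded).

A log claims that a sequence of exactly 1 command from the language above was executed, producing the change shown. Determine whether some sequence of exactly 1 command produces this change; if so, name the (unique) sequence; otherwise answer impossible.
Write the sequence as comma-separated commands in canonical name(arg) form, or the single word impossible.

from: at (3,1), heading east
t=1 back(2) ⇒ at (1,1), heading east
no other 1-command option fits: unique.

back(2)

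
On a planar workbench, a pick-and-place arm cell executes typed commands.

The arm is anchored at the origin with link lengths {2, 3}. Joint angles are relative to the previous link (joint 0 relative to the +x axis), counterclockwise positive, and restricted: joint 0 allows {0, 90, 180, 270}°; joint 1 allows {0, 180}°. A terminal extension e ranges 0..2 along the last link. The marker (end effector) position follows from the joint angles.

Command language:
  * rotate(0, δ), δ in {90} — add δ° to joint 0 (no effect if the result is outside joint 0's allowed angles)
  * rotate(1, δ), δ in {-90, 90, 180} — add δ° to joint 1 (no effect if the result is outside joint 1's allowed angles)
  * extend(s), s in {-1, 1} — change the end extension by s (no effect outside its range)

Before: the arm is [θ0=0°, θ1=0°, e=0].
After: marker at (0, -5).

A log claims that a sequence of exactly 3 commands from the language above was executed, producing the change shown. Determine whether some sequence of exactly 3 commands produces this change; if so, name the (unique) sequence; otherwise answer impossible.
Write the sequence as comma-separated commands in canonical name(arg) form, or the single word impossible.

t0: [θ0=0°, θ1=0°, e=0]
[1] after rotate(0, 90): [θ0=90°, θ1=0°, e=0]
[2] after rotate(0, 90): [θ0=180°, θ1=0°, e=0]
[3] after rotate(0, 90): [θ0=270°, θ1=0°, e=0]
all 216 alternatives checked — unique.

rotate(0, 90), rotate(0, 90), rotate(0, 90)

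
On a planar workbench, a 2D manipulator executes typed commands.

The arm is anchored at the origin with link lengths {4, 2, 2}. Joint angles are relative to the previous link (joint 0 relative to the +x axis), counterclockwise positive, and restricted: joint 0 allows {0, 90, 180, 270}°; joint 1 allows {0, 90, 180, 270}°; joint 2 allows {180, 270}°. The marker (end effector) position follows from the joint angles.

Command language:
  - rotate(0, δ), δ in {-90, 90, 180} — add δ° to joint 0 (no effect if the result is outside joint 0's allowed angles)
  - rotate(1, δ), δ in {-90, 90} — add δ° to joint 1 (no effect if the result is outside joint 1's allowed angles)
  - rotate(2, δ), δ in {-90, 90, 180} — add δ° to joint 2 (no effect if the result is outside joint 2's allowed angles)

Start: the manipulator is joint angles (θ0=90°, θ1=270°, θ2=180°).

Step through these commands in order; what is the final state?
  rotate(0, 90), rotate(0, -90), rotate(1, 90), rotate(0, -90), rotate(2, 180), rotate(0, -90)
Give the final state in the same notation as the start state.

joint angles (θ0=270°, θ1=0°, θ2=180°)

begin: joint angles (θ0=90°, θ1=270°, θ2=180°)
[1] after rotate(0, 90): joint angles (θ0=180°, θ1=270°, θ2=180°)
[2] after rotate(0, -90): joint angles (θ0=90°, θ1=270°, θ2=180°)
[3] after rotate(1, 90): joint angles (θ0=90°, θ1=0°, θ2=180°)
[4] after rotate(0, -90): joint angles (θ0=0°, θ1=0°, θ2=180°)
[5] after rotate(2, 180): joint angles (θ0=0°, θ1=0°, θ2=180°)
[6] after rotate(0, -90): joint angles (θ0=270°, θ1=0°, θ2=180°)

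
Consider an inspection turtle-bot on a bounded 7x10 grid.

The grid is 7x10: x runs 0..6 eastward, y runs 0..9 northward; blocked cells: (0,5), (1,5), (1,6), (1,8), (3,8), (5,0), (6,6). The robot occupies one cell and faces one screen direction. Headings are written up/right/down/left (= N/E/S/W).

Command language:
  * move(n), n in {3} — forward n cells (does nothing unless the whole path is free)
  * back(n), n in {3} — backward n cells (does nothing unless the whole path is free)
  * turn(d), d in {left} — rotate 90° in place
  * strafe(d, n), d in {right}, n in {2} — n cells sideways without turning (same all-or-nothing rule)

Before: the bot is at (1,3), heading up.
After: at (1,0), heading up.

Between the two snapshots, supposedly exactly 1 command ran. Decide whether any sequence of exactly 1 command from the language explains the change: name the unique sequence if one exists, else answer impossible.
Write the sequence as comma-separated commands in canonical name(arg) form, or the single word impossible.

back(3)

key: still facing N — the one step turns nothing
start: at (1,3), heading up
[1] after back(3): at (1,0), heading up
all 4 alternatives checked — unique.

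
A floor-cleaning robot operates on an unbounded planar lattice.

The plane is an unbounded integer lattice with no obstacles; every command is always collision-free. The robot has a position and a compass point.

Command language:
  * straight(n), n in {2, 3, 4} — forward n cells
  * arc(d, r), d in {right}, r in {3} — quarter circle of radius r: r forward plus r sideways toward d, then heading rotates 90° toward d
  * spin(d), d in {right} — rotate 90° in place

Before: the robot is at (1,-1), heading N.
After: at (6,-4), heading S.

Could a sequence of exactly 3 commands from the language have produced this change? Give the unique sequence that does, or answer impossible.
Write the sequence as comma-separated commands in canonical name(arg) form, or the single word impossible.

key: order matters: swapping spin(right) and arc(right, 3) lands elsewhere
t0: at (1,-1), heading N
t=1 spin(right) ⇒ at (1,-1), heading E
t=2 straight(2) ⇒ at (3,-1), heading E
t=3 arc(right, 3) ⇒ at (6,-4), heading S
uniquely the one of 125 3-step routes that fits.

spin(right), straight(2), arc(right, 3)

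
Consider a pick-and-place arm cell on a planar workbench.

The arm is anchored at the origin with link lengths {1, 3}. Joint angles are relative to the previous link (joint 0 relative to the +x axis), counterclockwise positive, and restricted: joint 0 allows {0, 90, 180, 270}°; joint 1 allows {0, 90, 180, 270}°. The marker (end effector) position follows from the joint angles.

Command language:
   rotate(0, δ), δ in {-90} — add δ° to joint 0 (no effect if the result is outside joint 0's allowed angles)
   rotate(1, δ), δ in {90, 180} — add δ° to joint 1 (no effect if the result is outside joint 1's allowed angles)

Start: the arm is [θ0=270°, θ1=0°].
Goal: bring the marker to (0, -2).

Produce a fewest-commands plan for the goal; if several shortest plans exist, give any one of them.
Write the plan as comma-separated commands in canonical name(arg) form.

start: [θ0=270°, θ1=0°]
t=1 rotate(0, -90) ⇒ [θ0=180°, θ1=0°]
t=2 rotate(0, -90) ⇒ [θ0=90°, θ1=0°]
t=3 rotate(1, 180) ⇒ [θ0=90°, θ1=180°]
no 2-step plan works, so 3 is optimal.

rotate(0, -90), rotate(0, -90), rotate(1, 180)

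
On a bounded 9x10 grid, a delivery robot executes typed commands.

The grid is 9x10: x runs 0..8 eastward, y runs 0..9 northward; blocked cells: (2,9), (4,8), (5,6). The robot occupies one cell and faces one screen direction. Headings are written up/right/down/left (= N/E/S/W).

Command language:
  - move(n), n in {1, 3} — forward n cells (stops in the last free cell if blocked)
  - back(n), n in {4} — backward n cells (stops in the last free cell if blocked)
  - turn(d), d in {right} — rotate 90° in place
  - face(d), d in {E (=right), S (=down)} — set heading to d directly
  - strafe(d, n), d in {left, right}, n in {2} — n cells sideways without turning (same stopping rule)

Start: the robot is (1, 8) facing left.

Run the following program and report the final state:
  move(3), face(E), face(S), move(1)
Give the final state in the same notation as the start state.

(0, 7) facing down

begin: (1, 8) facing left
[1] after move(3): (0, 8) facing left
[2] after face(E): (0, 8) facing right
[3] after face(S): (0, 8) facing down
[4] after move(1): (0, 7) facing down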